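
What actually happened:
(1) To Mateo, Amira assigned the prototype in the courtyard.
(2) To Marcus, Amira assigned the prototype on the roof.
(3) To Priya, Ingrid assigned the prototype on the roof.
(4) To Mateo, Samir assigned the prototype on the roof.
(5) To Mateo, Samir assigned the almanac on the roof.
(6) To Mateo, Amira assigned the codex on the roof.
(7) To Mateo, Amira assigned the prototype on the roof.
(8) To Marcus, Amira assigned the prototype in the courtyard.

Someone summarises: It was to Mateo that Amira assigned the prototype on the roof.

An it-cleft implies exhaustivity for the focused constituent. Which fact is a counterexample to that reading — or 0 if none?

2

Focus of the cleft: "Mateo" (the recipient). Presupposed background: Amira as agent and the prototype as thing and on the roof as setting.
Exhaustivity: Mateo is the only recipient satisfying that background.
But fact (2) also has Amira as agent and the prototype as thing and on the roof as setting, with recipient = Marcus — so the exhaustive reading fails.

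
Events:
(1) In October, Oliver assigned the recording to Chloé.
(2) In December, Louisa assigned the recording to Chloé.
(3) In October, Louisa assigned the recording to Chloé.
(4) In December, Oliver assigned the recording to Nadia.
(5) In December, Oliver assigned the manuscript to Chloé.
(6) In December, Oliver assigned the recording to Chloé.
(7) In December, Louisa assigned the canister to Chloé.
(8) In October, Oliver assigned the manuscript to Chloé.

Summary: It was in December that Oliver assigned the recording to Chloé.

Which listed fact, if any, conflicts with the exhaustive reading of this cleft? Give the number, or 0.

Focus of the cleft: "in December" (the setting). Presupposed background: agent = Oliver, thing = the recording, recipient = Chloé.
Exhaustivity: in December is the only setting satisfying that background.
But fact (1) also has agent = Oliver, thing = the recording, recipient = Chloé, with setting = in October — so the exhaustive reading fails.

1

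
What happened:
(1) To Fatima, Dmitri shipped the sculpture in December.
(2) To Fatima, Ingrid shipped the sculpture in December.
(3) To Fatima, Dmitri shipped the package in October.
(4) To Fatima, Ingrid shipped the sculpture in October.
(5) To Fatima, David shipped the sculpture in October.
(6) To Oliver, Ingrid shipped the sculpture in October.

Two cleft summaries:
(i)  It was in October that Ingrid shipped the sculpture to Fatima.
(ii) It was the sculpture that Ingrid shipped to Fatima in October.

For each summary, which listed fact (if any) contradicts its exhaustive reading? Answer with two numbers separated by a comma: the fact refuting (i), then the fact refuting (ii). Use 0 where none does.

2, 0

(i): focus "in October". Looking for agent = Ingrid, thing = the sculpture, recipient = Fatima with some other setting — fact (2) has in December there. Refuted.
(ii): focus "the sculpture". No fact shares agent = Ingrid, recipient = Fatima, setting = in October with a different thing. 0.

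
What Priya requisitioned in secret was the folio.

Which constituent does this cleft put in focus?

In a pseudo-cleft "What ... was X", the post-copular constituent X is the focus.
Here the focus is "the folio". The backgrounded (presupposed) material includes "Priya" and "in secret".

the folio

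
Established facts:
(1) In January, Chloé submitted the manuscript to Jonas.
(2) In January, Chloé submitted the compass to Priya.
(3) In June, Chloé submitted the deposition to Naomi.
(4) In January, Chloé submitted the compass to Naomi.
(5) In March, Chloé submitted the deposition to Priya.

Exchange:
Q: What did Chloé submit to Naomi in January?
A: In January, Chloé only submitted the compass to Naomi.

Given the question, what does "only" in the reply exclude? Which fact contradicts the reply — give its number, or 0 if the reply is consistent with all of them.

0

Answering "What did ...?" puts focus on the thing — here, "the compass".
"Only" then excludes alternative things while the background — Chloé as agent and Naomi as recipient and in January as setting — is held fixed.
No fact keeps Chloé as agent and Naomi as recipient and in January as setting while changing the thing; every other fact differs on something backgrounded. The reply stands.
(Fact (2) would refute a reading with focus on the recipient — but that is not what the question asks.)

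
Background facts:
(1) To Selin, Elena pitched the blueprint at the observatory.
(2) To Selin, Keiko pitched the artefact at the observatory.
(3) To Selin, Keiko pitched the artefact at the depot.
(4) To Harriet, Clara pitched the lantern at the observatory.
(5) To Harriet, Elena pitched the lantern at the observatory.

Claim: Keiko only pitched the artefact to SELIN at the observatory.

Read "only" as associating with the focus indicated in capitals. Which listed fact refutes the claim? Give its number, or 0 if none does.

0

Focus (in capitals) is "Selin" — the recipient. "Only" excludes alternative recipients while holding fixed Keiko as agent and the artefact as thing and at the observatory as setting.
Every other fact changes something in the background, not just the recipient. Nothing refutes the claim.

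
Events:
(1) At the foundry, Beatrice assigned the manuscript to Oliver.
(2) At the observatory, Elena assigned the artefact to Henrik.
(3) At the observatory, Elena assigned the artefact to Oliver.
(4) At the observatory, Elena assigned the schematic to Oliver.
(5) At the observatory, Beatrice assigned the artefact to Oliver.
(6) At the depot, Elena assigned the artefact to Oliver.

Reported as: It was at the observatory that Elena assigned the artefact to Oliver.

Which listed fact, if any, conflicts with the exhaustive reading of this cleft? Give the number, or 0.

Focus of the cleft: "at the observatory" (the setting). Presupposed background: Elena as agent and the artefact as thing and Oliver as recipient.
The exhaustive reading says no other setting fits that background.
Fact (6) shares the background but with setting = at the depot; exhaustivity is violated.

6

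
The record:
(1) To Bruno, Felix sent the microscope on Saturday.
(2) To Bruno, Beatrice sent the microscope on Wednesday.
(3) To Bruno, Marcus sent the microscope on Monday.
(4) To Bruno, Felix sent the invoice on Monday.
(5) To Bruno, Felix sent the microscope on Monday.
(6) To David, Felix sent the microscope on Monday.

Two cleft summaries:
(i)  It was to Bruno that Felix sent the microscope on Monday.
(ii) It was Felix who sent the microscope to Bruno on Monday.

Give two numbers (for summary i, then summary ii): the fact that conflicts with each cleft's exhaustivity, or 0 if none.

6, 3

(i): focus "Bruno". Looking for same agent, thing, setting (Felix / the microscope / on Monday) with some other recipient — fact (6) has David there. Refuted.
(ii): focus "Felix". Looking for same thing, recipient, setting (the microscope / Bruno / on Monday) with some other agent — fact (3) has Marcus there. Refuted.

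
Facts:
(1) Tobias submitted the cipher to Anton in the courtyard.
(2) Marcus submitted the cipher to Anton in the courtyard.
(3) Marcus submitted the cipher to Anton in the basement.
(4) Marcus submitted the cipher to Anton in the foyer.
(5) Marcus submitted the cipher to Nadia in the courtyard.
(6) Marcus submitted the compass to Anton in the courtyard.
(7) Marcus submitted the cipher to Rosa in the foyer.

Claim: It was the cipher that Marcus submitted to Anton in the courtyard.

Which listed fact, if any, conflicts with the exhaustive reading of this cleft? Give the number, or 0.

6

Focus of the cleft: "the cipher" (the thing). Presupposed background: same agent, recipient, setting (Marcus / Anton / in the courtyard).
The exhaustive reading says no other thing fits that background.
But fact (6) also has same agent, recipient, setting (Marcus / Anton / in the courtyard), with thing = the compass — so the exhaustive reading fails.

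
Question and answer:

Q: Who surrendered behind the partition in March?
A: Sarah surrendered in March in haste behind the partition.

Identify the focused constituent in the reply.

Sarah

The wh-word "who" asks about the subject (agent).
In the answer, "behind the partition" and "in March" are given — repeated from the question.
"in haste" is also new, but it specifies the manner, which is not what the question asks about — so it is not the focus.
The constituent filling the subject (agent) gap is "Sarah"; that is the focus.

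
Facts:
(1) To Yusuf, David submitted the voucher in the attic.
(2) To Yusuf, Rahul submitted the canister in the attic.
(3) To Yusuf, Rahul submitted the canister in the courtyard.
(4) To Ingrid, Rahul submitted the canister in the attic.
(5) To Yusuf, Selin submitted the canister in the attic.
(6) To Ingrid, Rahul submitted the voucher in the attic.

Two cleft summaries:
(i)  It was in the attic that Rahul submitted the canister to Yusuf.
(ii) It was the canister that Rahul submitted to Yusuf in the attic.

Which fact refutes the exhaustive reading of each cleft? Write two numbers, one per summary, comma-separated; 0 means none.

3, 0

(i): focus "in the attic". Looking for Rahul as agent and the canister as thing and Yusuf as recipient with some other setting — fact (3) has in the courtyard there. Refuted.
(ii): focus "the canister". No fact shares Rahul as agent and Yusuf as recipient and in the attic as setting with a different thing. 0.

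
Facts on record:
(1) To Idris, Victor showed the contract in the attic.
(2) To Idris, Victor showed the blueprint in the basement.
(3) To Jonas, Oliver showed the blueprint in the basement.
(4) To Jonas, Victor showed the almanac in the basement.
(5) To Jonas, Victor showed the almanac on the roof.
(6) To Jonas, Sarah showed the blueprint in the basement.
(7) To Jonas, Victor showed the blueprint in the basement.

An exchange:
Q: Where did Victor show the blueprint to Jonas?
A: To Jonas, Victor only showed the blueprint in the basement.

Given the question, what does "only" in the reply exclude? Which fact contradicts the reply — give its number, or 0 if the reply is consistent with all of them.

0

Answering "Where did ...?" puts focus on the setting — here, "in the basement".
"Only" then excludes alternative settings while the background — Victor as agent and the blueprint as thing and Jonas as recipient — is held fixed.
No fact keeps Victor as agent and the blueprint as thing and Jonas as recipient while changing the setting; every other fact differs on something backgrounded. The reply stands.
(Fact (4) would refute a reading with focus on the thing — but that is not what the question asks.)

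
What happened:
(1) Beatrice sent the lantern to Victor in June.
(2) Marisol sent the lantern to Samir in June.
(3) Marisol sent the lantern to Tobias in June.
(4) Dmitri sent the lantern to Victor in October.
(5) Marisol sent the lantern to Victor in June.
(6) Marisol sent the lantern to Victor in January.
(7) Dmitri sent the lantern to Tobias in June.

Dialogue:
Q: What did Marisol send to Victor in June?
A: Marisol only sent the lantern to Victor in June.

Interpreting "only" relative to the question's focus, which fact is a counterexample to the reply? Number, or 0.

0

The question "What did ...?" targets the thing, so in the reply the focus falls on "the lantern".
"Only" then excludes alternative things while the background — Marisol as agent and Victor as recipient and in June as setting — is held fixed.
No fact keeps Marisol as agent and Victor as recipient and in June as setting while changing the thing; every other fact differs on something backgrounded. The reply stands.
(Fact (2) would refute a reading with focus on the recipient — but that is not what the question asks.)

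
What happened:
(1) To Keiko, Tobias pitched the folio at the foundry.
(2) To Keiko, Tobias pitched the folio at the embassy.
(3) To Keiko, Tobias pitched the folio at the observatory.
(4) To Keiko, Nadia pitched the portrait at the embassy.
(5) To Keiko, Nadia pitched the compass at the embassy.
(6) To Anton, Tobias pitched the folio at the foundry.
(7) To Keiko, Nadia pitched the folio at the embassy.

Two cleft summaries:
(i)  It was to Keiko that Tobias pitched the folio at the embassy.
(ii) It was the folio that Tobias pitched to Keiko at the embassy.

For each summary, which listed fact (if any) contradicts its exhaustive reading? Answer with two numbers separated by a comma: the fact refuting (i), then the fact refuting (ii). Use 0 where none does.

(i): focus "Keiko". No fact shares agent = Tobias, thing = the folio, setting = at the embassy with a different recipient. 0.
(ii): focus "the folio". No fact shares agent = Tobias, recipient = Keiko, setting = at the embassy with a different thing. 0.

0, 0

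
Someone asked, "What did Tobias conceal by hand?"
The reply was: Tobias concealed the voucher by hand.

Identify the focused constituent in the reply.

the voucher

The wh-word "what" asks about the direct object.
In the answer, "Tobias" and "by hand" are given — repeated from the question.
The constituent filling the direct object gap is "the voucher"; that is the focus and would carry nuclear stress.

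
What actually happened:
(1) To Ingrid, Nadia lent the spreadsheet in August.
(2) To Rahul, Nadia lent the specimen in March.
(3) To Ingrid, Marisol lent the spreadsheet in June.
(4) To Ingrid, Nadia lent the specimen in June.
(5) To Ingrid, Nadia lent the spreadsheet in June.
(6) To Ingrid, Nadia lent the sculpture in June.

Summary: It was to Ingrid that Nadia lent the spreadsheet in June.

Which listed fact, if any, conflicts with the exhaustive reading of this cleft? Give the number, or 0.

0

Focus of the cleft: "Ingrid" (the recipient). Presupposed background: agent = Nadia, thing = the spreadsheet, setting = in June.
The exhaustive reading says no other recipient fits that background.
Every other fact differs from the presupposition on some backgrounded slot, so none challenges the exhaustivity.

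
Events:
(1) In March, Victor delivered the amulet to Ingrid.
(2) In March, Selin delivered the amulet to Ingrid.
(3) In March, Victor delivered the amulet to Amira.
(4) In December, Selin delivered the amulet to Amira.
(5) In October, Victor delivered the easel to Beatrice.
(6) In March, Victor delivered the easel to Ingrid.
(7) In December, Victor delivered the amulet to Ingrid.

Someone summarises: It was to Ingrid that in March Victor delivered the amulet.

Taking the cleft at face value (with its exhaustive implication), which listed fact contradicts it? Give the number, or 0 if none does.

3

Focus of the cleft: "Ingrid" (the recipient). Presupposed background: agent = Victor, thing = the amulet, setting = in March.
The exhaustive reading says no other recipient fits that background.
But fact (3) also has agent = Victor, thing = the amulet, setting = in March, with recipient = Amira — so the exhaustive reading fails.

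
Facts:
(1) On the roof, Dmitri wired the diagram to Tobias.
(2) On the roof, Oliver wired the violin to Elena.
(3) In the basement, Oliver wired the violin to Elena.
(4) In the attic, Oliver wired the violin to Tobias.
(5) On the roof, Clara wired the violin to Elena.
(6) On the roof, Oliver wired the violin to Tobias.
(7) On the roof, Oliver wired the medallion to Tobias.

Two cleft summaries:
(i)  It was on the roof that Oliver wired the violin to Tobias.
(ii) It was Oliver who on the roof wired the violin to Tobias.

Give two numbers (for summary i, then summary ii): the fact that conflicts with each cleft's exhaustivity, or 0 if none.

4, 0

(i): focus "on the roof". Looking for agent = Oliver, thing = the violin, recipient = Tobias with some other setting — fact (4) has in the attic there. Refuted.
(ii): focus "Oliver". No fact shares thing = the violin, recipient = Tobias, setting = on the roof with a different agent. 0.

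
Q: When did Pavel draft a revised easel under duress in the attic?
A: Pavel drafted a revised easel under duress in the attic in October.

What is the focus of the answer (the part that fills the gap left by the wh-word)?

in October

The wh-word "when" asks about the time.
In the answer, "Pavel", "a revised easel", "in the attic" and "under duress" are given — repeated from the question.
The constituent filling the time gap is "in October"; that is the focus and would carry nuclear stress.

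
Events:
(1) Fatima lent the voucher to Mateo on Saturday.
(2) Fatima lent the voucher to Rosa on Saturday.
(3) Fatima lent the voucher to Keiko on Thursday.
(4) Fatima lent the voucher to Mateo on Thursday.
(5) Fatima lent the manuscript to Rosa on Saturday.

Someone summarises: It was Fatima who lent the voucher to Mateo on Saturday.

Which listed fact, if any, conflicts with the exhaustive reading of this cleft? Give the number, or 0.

0

Focus of the cleft: "Fatima" (the agent). Presupposed background: the voucher as thing and Mateo as recipient and on Saturday as setting.
Exhaustivity: Fatima is the only agent satisfying that background.
Every other fact differs from the presupposition on some backgrounded slot, so none challenges the exhaustivity.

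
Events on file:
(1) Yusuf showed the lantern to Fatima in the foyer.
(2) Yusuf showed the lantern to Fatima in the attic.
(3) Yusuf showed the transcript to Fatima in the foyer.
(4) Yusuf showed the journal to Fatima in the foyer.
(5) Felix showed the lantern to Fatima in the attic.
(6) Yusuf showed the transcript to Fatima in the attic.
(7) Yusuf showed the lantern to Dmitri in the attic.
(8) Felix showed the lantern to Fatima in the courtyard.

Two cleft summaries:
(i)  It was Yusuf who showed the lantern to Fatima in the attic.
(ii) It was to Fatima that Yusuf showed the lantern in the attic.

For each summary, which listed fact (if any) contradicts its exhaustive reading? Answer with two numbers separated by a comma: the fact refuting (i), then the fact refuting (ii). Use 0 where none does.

(i): focus "Yusuf". Looking for the lantern as thing and Fatima as recipient and in the attic as setting with some other agent — fact (5) has Felix there. Refuted.
(ii): focus "Fatima". Looking for Yusuf as agent and the lantern as thing and in the attic as setting with some other recipient — fact (7) has Dmitri there. Refuted.

5, 7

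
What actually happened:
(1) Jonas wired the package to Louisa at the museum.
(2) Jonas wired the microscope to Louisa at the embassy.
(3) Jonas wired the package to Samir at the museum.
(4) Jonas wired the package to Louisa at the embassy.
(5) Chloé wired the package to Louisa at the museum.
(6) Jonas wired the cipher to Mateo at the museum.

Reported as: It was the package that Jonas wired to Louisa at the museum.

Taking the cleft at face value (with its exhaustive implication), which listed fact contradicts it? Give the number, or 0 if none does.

Focus of the cleft: "the package" (the thing). Presupposed background: Jonas as agent and Louisa as recipient and at the museum as setting.
The exhaustive reading says no other thing fits that background.
Every other fact differs from the presupposition on some backgrounded slot, so none challenges the exhaustivity.

0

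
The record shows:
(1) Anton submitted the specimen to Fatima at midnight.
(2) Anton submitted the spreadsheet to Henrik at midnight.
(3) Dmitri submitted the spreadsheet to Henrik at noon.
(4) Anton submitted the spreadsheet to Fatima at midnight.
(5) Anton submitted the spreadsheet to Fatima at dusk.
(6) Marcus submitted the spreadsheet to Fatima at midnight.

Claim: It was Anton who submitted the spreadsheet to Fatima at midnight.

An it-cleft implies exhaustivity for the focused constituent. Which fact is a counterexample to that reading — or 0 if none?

Focus of the cleft: "Anton" (the agent). Presupposed background: thing = the spreadsheet, recipient = Fatima, setting = at midnight.
The exhaustive reading says no other agent fits that background.
Fact (6) shares the background but with agent = Marcus; exhaustivity is violated.

6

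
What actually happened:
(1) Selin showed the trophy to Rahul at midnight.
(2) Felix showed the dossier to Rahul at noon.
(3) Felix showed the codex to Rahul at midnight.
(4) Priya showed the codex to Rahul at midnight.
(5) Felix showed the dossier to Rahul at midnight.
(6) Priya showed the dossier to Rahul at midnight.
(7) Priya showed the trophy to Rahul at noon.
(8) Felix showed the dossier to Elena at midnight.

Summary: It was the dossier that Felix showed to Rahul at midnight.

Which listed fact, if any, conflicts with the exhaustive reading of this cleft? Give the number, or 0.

3

The cleft puts "the dossier" in focus and presupposes the open proposition with agent = Felix, recipient = Rahul, setting = at midnight.
Exhaustivity: the dossier is the only thing satisfying that background.
But fact (3) also has agent = Felix, recipient = Rahul, setting = at midnight, with thing = the codex — so the exhaustive reading fails.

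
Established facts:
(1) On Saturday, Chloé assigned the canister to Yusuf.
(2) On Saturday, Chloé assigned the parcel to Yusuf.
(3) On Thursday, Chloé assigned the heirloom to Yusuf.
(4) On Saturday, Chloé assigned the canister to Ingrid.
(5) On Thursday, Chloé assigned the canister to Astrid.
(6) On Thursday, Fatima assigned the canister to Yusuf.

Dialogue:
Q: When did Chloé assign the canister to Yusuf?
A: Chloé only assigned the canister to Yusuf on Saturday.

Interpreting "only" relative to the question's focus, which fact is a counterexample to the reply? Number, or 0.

0

Answering "When did ...?" puts focus on the setting — here, "on Saturday".
"Only" then excludes alternative settings while the background — same agent, thing, recipient (Chloé / the canister / Yusuf) — is held fixed.
No listed fact shares that background with another setting. Nothing contradicts the reply.
(Fact (2) would refute a reading with focus on the thing — but that is not what the question asks.)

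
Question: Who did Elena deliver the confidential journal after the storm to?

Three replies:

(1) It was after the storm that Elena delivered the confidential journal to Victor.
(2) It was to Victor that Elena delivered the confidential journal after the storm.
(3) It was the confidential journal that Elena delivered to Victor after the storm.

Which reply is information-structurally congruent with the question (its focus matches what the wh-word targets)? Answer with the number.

The question word "who" targets the recipient.
Option (1) clefts "after the storm" — the time, not what was asked.
Option (2) clefts "to Victor" — that matches what the question asks about.
Option (3) clefts "the confidential journal" — the direct object, not what was asked.
So the congruent reply is (2).

2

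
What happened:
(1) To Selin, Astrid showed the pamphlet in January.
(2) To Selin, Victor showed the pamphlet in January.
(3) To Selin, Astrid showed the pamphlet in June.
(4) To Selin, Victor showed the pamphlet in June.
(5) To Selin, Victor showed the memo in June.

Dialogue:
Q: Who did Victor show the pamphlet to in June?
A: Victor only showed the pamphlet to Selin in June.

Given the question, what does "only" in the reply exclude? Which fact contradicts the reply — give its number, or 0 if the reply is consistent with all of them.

The question "Who did ... to ...?" targets the recipient, so in the reply the focus falls on "Selin".
"Only" then excludes alternative recipients while the background — agent = Victor, thing = the pamphlet, setting = in June — is held fixed.
No listed fact shares that background with another recipient. Nothing contradicts the reply.
(Fact (2) would refute a reading with focus on the setting — but that is not what the question asks.)

0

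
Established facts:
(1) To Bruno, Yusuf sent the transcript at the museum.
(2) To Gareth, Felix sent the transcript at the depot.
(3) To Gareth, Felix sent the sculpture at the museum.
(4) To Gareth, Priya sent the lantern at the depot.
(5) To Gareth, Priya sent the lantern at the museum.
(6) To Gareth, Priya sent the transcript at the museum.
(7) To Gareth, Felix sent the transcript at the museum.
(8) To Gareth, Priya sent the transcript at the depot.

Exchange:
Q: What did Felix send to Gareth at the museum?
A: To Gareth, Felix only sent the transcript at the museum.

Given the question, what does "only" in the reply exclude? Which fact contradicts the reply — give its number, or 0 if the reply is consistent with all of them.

The question "What did ...?" targets the thing, so in the reply the focus falls on "the transcript".
So "only" ranges over things; the rest (agent = Felix, recipient = Gareth, setting = at the museum) is presupposed.
Fact (3) keeps agent = Felix, recipient = Gareth, setting = at the museum but has thing = the sculpture; that refutes the reply.
(Fact (2) would refute a reading with focus on the setting — but that is not what the question asks.)

3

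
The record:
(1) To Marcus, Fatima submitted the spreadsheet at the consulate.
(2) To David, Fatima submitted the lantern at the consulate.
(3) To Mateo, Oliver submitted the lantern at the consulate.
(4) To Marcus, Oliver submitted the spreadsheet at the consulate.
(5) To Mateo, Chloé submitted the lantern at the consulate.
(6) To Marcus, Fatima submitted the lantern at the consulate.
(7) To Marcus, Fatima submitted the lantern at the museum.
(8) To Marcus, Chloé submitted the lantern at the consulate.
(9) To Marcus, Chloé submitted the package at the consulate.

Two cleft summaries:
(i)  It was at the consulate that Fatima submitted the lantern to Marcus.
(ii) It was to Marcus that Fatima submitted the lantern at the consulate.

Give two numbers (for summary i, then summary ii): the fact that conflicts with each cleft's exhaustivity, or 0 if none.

7, 2

(i): focus "at the consulate". Looking for Fatima as agent and the lantern as thing and Marcus as recipient with some other setting — fact (7) has at the museum there. Refuted.
(ii): focus "Marcus". Looking for Fatima as agent and the lantern as thing and at the consulate as setting with some other recipient — fact (2) has David there. Refuted.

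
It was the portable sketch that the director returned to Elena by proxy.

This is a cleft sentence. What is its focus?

the portable sketch

In an it-cleft "It was X that/who ...", the clefted constituent X is the focus; the that/who-clause expresses the presupposed open proposition.
Here the focus is "the portable sketch". The backgrounded (presupposed) material includes "the director", "to Elena" and "by proxy".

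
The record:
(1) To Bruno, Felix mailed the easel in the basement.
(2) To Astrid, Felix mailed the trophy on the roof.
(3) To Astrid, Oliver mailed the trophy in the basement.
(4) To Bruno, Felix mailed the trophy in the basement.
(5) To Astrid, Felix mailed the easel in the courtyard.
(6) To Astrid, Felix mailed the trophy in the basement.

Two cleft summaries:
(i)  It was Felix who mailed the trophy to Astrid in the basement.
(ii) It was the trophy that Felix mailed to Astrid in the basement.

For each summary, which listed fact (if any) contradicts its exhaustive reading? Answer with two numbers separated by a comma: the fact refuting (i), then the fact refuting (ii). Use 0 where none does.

3, 0

Summary (i) focuses "Felix" (the agent); background same thing, recipient, setting (the trophy / Astrid / in the basement). Fact (3) matches that background with agent = Oliver — refutes (i).
Summary (ii) focuses "the trophy" (the thing); background same agent, recipient, setting (Felix / Astrid / in the basement). No fact matches that background with a different thing, so 0.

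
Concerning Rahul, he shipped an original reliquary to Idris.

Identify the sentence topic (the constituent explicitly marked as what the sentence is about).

The construction explicitly marks "Rahul" as what the sentence is about — the topic.
The remainder of the clause is the comment (what is said about the topic).

Rahul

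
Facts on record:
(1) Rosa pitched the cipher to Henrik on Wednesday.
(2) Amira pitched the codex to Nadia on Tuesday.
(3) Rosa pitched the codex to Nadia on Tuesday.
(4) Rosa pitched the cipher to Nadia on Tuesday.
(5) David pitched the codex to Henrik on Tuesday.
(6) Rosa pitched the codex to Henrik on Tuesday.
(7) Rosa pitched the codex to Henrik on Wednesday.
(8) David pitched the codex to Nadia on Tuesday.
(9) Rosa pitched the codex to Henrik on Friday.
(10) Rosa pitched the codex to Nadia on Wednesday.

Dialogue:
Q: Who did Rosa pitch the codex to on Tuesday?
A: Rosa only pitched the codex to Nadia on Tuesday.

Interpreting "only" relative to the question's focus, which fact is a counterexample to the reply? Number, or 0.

The question "Who did ... to ...?" targets the recipient, so in the reply the focus falls on "Nadia".
So "only" ranges over recipients; the rest (Rosa as agent and the codex as thing and on Tuesday as setting) is presupposed.
Fact (6) shares the background with a different recipient (Henrik) — counterexample.
(Fact (10) would refute a reading with focus on the setting — but that is not what the question asks.)

6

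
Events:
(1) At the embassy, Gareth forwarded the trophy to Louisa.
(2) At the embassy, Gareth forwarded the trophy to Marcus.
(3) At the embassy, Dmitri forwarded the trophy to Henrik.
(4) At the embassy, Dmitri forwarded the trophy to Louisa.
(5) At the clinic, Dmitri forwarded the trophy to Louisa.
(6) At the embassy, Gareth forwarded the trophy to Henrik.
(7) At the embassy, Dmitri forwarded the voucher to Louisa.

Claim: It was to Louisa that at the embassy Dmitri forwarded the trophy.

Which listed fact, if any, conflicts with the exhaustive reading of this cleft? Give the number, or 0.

The cleft puts "Louisa" in focus and presupposes the open proposition with same agent, thing, setting (Dmitri / the trophy / at the embassy).
Exhaustivity: Louisa is the only recipient satisfying that background.
Fact (3) shares the background but with recipient = Henrik; exhaustivity is violated.

3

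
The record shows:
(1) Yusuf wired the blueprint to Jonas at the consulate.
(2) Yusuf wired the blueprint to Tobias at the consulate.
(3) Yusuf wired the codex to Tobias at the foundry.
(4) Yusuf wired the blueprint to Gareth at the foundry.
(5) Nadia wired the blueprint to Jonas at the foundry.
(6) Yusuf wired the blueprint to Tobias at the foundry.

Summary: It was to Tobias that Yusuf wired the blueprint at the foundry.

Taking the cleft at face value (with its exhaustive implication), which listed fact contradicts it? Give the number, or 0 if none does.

The cleft puts "Tobias" in focus and presupposes the open proposition with agent = Yusuf, thing = the blueprint, setting = at the foundry.
Exhaustivity: Tobias is the only recipient satisfying that background.
But fact (4) also has agent = Yusuf, thing = the blueprint, setting = at the foundry, with recipient = Gareth — so the exhaustive reading fails.

4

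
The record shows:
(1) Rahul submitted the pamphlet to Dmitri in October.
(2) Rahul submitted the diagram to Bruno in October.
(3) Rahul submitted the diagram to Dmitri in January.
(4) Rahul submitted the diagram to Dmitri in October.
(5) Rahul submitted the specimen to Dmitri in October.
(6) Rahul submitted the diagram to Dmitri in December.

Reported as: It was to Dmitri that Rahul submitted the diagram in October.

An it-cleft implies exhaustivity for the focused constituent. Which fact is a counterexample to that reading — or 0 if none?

Focus of the cleft: "Dmitri" (the recipient). Presupposed background: Rahul as agent and the diagram as thing and in October as setting.
Exhaustivity: Dmitri is the only recipient satisfying that background.
But fact (2) also has Rahul as agent and the diagram as thing and in October as setting, with recipient = Bruno — so the exhaustive reading fails.

2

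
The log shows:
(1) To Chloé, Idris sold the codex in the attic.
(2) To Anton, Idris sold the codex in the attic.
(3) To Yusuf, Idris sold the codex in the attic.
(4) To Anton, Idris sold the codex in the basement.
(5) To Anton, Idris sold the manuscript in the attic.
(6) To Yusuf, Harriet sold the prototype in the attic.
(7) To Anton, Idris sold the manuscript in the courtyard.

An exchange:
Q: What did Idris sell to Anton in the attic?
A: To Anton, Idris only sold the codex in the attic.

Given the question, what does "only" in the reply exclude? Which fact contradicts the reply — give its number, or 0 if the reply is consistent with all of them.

5

The question "What did ...?" targets the thing, so in the reply the focus falls on "the codex".
"Only" then excludes alternative things while the background — same agent, recipient, setting (Idris / Anton / in the attic) — is held fixed.
Fact (5) keeps same agent, recipient, setting (Idris / Anton / in the attic) but has thing = the manuscript; that refutes the reply.
(Fact (4) would refute a reading with focus on the setting — but that is not what the question asks.)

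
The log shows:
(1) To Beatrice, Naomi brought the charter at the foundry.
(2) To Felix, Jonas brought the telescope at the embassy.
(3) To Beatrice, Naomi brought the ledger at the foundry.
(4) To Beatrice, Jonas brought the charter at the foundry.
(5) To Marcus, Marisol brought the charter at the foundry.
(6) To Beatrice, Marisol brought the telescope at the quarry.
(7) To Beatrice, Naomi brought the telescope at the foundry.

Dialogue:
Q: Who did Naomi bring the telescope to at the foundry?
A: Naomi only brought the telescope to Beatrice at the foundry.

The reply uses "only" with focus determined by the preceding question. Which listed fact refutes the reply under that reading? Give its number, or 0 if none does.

The question "Who did ... to ...?" targets the recipient, so in the reply the focus falls on "Beatrice".
So "only" ranges over recipients; the rest (Naomi as agent and the telescope as thing and at the foundry as setting) is presupposed.
No listed fact shares that background with another recipient. Nothing contradicts the reply.
(Fact (1) would refute a reading with focus on the thing — but that is not what the question asks.)

0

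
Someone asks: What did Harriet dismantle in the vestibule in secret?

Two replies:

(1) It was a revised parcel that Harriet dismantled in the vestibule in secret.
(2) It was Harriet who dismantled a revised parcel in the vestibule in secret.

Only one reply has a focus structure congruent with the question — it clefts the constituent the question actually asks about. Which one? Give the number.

The question word "what" targets the direct object.
Option (1) clefts "a revised parcel" — that matches what the question asks about.
Option (2) clefts "Harriet" — the subject (agent), not what was asked.
So the congruent reply is (1).

1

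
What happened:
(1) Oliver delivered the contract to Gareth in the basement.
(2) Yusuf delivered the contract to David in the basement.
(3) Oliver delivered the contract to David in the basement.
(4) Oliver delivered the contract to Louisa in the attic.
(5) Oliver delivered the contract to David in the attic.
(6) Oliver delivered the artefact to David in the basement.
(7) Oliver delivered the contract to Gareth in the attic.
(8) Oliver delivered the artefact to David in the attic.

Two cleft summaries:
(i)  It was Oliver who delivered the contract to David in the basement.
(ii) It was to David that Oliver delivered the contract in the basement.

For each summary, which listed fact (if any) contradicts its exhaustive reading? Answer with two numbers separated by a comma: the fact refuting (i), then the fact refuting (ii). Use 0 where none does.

2, 1

(i): focus "Oliver". Looking for same thing, recipient, setting (the contract / David / in the basement) with some other agent — fact (2) has Yusuf there. Refuted.
(ii): focus "David". Looking for same agent, thing, setting (Oliver / the contract / in the basement) with some other recipient — fact (1) has Gareth there. Refuted.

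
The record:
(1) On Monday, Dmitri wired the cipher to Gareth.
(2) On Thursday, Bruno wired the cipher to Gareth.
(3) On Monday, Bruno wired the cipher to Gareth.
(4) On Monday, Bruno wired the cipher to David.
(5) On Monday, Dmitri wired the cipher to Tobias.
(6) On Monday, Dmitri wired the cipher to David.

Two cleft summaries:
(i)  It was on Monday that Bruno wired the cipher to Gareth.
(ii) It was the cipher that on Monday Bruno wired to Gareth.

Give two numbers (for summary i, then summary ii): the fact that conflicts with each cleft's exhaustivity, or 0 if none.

Summary (i) focuses "on Monday" (the setting); background agent = Bruno, thing = the cipher, recipient = Gareth. Fact (2) matches that background with setting = on Thursday — refutes (i).
Summary (ii) focuses "the cipher" (the thing); background agent = Bruno, recipient = Gareth, setting = on Monday. No fact matches that background with a different thing, so 0.

2, 0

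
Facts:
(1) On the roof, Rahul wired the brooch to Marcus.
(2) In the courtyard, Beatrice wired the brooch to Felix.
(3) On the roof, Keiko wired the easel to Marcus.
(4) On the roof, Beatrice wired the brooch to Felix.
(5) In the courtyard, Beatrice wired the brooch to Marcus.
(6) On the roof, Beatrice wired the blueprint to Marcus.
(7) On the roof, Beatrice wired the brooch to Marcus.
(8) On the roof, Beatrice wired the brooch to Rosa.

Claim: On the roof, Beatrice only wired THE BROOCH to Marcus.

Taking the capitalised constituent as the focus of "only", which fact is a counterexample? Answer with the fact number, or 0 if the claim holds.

6

The capitals mark "the brooch" as focus. So "only" rules out other things, with the rest (same agent, recipient, setting (Beatrice / Marcus / on the roof)) as background.
Fact (6) shares the background but differs in thing (the blueprint) — a counterexample.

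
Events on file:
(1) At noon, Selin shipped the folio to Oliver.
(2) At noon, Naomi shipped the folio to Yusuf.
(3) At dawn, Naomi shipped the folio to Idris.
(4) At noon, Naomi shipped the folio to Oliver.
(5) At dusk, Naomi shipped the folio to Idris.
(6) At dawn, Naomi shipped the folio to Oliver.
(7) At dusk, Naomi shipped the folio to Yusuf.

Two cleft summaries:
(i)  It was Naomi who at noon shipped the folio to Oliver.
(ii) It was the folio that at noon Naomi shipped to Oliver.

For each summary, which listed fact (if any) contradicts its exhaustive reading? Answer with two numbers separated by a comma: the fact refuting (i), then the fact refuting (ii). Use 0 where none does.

Summary (i) focuses "Naomi" (the agent); background same thing, recipient, setting (the folio / Oliver / at noon). Fact (1) matches that background with agent = Selin — refutes (i).
Summary (ii) focuses "the folio" (the thing); background same agent, recipient, setting (Naomi / Oliver / at noon). No fact matches that background with a different thing, so 0.

1, 0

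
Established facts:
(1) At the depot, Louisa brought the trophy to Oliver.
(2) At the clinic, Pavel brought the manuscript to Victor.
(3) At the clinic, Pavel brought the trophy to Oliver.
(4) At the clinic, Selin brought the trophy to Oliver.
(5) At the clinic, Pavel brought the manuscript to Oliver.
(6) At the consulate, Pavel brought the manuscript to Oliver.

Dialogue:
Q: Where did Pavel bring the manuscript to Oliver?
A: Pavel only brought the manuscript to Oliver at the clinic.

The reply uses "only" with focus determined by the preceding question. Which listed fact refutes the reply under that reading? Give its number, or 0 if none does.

6

Answering "Where did ...?" puts focus on the setting — here, "at the clinic".
So "only" ranges over settings; the rest (agent = Pavel, thing = the manuscript, recipient = Oliver) is presupposed.
Fact (6) shares the background with a different setting (at the consulate) — counterexample.
(Fact (3) would refute a reading with focus on the thing — but that is not what the question asks.)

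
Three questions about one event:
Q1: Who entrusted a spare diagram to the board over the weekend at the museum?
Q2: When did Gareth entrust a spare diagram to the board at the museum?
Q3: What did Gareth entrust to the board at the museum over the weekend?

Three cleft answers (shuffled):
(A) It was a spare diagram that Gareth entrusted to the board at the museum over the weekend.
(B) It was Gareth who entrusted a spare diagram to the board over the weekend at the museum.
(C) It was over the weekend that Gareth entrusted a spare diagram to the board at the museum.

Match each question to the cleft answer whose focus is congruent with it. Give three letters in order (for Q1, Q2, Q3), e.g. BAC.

BCA

Q1 asks about the subject (agent); cleft (B) focuses "Gareth", which is the subject (agent) — so Q1 → B.
Q2 asks about the time; cleft (C) focuses "over the weekend", which is the time — so Q2 → C.
Q3 asks about the direct object; cleft (A) focuses "a spare diagram", which is the direct object — so Q3 → A.
Mapping: Q1→B, Q2→C, Q3→A.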